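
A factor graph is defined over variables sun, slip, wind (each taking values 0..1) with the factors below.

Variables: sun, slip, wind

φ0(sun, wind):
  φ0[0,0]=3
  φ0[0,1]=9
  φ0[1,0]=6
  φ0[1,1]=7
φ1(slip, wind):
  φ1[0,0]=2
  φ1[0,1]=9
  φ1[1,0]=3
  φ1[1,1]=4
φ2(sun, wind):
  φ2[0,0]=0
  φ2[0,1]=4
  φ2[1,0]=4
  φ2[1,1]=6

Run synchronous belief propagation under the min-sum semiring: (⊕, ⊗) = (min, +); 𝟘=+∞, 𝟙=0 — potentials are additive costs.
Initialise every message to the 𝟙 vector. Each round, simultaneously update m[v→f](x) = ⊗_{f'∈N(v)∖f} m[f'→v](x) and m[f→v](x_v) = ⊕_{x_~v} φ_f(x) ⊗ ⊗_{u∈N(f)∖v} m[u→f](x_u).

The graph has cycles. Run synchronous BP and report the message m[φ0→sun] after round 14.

init: all messages = 𝟙 over 2 values
r1 m[φ0→sun] = [3, 6]
r1 m[φ0→wind] = [3, 7]
r1 m[φ1→slip] = [2, 3]
r1 m[φ1→wind] = [2, 4]
r1 m[φ2→sun] = [0, 4]
r1 m[φ2→wind] = [0, 4]
r1 m[sun→φ0] = [0, 0]
r1 m[sun→φ2] = [0, 0]
r1 m[slip→φ1] = [0, 0]
r1 m[wind→φ0] = [0, 0]
r1 m[wind→φ1] = [0, 0]
r1 m[wind→φ2] = [0, 0]
r2 m[φ0→sun] = [3, 6]
r2 m[φ0→wind] = [3, 7]
r2 m[φ1→slip] = [2, 3]
r2 m[φ1→wind] = [2, 4]
r2 m[φ2→sun] = [0, 4]
r2 m[φ2→wind] = [0, 4]
r2 m[sun→φ0] = [0, 4]
r2 m[sun→φ2] = [3, 6]
r2 m[slip→φ1] = [0, 0]
r2 m[wind→φ0] = [2, 8]
r2 m[wind→φ1] = [3, 11]
r2 m[wind→φ2] = [5, 11]
r3 m[φ0→sun] = [5, 8]
r3 m[φ0→wind] = [3, 9]
r3 m[φ1→slip] = [5, 6]
r3 m[φ1→wind] = [2, 4]
r3 m[φ2→sun] = [5, 9]
r3 m[φ2→wind] = [3, 7]
r3 m[sun→φ0] = [0, 4]
r3 m[sun→φ2] = [3, 6]
r3 m[slip→φ1] = [0, 0]
r3 m[wind→φ0] = [2, 8]
r3 m[wind→φ1] = [3, 11]
r3 m[wind→φ2] = [5, 11]
r4 m[φ0→sun] = [5, 8]
r4 m[φ0→wind] = [3, 9]
r4 m[φ1→slip] = [5, 6]
r4 m[φ1→wind] = [2, 4]
r4 m[φ2→sun] = [5, 9]
r4 m[φ2→wind] = [3, 7]
r4 m[sun→φ0] = [5, 9]
r4 m[sun→φ2] = [5, 8]
r4 m[slip→φ1] = [0, 0]
r4 m[wind→φ0] = [5, 11]
r4 m[wind→φ1] = [6, 16]
r4 m[wind→φ2] = [5, 13]
r5 m[φ0→sun] = [8, 11]
r5 m[φ0→wind] = [8, 14]
r5 m[φ1→slip] = [8, 9]
r5 m[φ1→wind] = [2, 4]
r5 m[φ2→sun] = [5, 9]
r5 m[φ2→wind] = [5, 9]
r5 m[sun→φ0] = [5, 9]
r5 m[sun→φ2] = [5, 8]
r5 m[slip→φ1] = [0, 0]
r5 m[wind→φ0] = [5, 11]
r5 m[wind→φ1] = [6, 16]
r5 m[wind→φ2] = [5, 13]
r6 m[φ0→sun] = [8, 11]
r6 m[φ0→wind] = [8, 14]
r6 m[φ1→slip] = [8, 9]
r6 m[φ1→wind] = [2, 4]
r6 m[φ2→sun] = [5, 9]
r6 m[φ2→wind] = [5, 9]
r6 m[sun→φ0] = [5, 9]
r6 m[sun→φ2] = [8, 11]
r6 m[slip→φ1] = [0, 0]
r6 m[wind→φ0] = [7, 13]
r6 m[wind→φ1] = [13, 23]
r6 m[wind→φ2] = [10, 18]
r7 m[φ0→sun] = [10, 13]
r7 m[φ0→wind] = [8, 14]
r7 m[φ1→slip] = [15, 16]
r7 m[φ1→wind] = [2, 4]
r7 m[φ2→sun] = [10, 14]
r7 m[φ2→wind] = [8, 12]
r7 m[sun→φ0] = [5, 9]
r7 m[sun→φ2] = [8, 11]
r7 m[slip→φ1] = [0, 0]
r7 m[wind→φ0] = [7, 13]
r7 m[wind→φ1] = [13, 23]
r7 m[wind→φ2] = [10, 18]
r8 m[φ0→sun] = [10, 13]
r8 m[φ0→wind] = [8, 14]
r8 m[φ1→slip] = [15, 16]
r8 m[φ1→wind] = [2, 4]
r8 m[φ2→sun] = [10, 14]
r8 m[φ2→wind] = [8, 12]
r8 m[sun→φ0] = [10, 14]
r8 m[sun→φ2] = [10, 13]
r8 m[slip→φ1] = [0, 0]
r8 m[wind→φ0] = [10, 16]
r8 m[wind→φ1] = [16, 26]
r8 m[wind→φ2] = [10, 18]
r9 m[φ0→sun] = [13, 16]
r9 m[φ0→wind] = [13, 19]
r9 m[φ1→slip] = [18, 19]
r9 m[φ1→wind] = [2, 4]
r9 m[φ2→sun] = [10, 14]
r9 m[φ2→wind] = [10, 14]
r9 m[sun→φ0] = [10, 14]
r9 m[sun→φ2] = [10, 13]
r9 m[slip→φ1] = [0, 0]
r9 m[wind→φ0] = [10, 16]
r9 m[wind→φ1] = [16, 26]
r9 m[wind→φ2] = [10, 18]
r10 m[φ0→sun] = [13, 16]
r10 m[φ0→wind] = [13, 19]
r10 m[φ1→slip] = [18, 19]
r10 m[φ1→wind] = [2, 4]
r10 m[φ2→sun] = [10, 14]
r10 m[φ2→wind] = [10, 14]
r10 m[sun→φ0] = [10, 14]
r10 m[sun→φ2] = [13, 16]
r10 m[slip→φ1] = [0, 0]
r10 m[wind→φ0] = [12, 18]
r10 m[wind→φ1] = [23, 33]
r10 m[wind→φ2] = [15, 23]
r11 m[φ0→sun] = [15, 18]
r11 m[φ0→wind] = [13, 19]
r11 m[φ1→slip] = [25, 26]
r11 m[φ1→wind] = [2, 4]
r11 m[φ2→sun] = [15, 19]
r11 m[φ2→wind] = [13, 17]
r11 m[sun→φ0] = [10, 14]
r11 m[sun→φ2] = [13, 16]
r11 m[slip→φ1] = [0, 0]
r11 m[wind→φ0] = [12, 18]
r11 m[wind→φ1] = [23, 33]
r11 m[wind→φ2] = [15, 23]
r12 m[φ0→sun] = [15, 18]
r12 m[φ0→wind] = [13, 19]
r12 m[φ1→slip] = [25, 26]
r12 m[φ1→wind] = [2, 4]
r12 m[φ2→sun] = [15, 19]
r12 m[φ2→wind] = [13, 17]
r12 m[sun→φ0] = [15, 19]
r12 m[sun→φ2] = [15, 18]
r12 m[slip→φ1] = [0, 0]
r12 m[wind→φ0] = [15, 21]
r12 m[wind→φ1] = [26, 36]
r12 m[wind→φ2] = [15, 23]
r13 m[φ0→sun] = [18, 21]
r13 m[φ0→wind] = [18, 24]
r13 m[φ1→slip] = [28, 29]
r13 m[φ1→wind] = [2, 4]
r13 m[φ2→sun] = [15, 19]
r13 m[φ2→wind] = [15, 19]
r13 m[sun→φ0] = [15, 19]
r13 m[sun→φ2] = [15, 18]
r13 m[slip→φ1] = [0, 0]
r13 m[wind→φ0] = [15, 21]
r13 m[wind→φ1] = [26, 36]
r13 m[wind→φ2] = [15, 23]
r14 m[φ0→sun] = [18, 21]
r14 m[φ0→wind] = [18, 24]
r14 m[φ1→slip] = [28, 29]
r14 m[φ1→wind] = [2, 4]
r14 m[φ2→sun] = [15, 19]
r14 m[φ2→wind] = [15, 19]
r14 m[sun→φ0] = [15, 19]
r14 m[sun→φ2] = [18, 21]
r14 m[slip→φ1] = [0, 0]
r14 m[wind→φ0] = [17, 23]
r14 m[wind→φ1] = [33, 43]
r14 m[wind→φ2] = [20, 28]

message @ round 14 = [18, 21]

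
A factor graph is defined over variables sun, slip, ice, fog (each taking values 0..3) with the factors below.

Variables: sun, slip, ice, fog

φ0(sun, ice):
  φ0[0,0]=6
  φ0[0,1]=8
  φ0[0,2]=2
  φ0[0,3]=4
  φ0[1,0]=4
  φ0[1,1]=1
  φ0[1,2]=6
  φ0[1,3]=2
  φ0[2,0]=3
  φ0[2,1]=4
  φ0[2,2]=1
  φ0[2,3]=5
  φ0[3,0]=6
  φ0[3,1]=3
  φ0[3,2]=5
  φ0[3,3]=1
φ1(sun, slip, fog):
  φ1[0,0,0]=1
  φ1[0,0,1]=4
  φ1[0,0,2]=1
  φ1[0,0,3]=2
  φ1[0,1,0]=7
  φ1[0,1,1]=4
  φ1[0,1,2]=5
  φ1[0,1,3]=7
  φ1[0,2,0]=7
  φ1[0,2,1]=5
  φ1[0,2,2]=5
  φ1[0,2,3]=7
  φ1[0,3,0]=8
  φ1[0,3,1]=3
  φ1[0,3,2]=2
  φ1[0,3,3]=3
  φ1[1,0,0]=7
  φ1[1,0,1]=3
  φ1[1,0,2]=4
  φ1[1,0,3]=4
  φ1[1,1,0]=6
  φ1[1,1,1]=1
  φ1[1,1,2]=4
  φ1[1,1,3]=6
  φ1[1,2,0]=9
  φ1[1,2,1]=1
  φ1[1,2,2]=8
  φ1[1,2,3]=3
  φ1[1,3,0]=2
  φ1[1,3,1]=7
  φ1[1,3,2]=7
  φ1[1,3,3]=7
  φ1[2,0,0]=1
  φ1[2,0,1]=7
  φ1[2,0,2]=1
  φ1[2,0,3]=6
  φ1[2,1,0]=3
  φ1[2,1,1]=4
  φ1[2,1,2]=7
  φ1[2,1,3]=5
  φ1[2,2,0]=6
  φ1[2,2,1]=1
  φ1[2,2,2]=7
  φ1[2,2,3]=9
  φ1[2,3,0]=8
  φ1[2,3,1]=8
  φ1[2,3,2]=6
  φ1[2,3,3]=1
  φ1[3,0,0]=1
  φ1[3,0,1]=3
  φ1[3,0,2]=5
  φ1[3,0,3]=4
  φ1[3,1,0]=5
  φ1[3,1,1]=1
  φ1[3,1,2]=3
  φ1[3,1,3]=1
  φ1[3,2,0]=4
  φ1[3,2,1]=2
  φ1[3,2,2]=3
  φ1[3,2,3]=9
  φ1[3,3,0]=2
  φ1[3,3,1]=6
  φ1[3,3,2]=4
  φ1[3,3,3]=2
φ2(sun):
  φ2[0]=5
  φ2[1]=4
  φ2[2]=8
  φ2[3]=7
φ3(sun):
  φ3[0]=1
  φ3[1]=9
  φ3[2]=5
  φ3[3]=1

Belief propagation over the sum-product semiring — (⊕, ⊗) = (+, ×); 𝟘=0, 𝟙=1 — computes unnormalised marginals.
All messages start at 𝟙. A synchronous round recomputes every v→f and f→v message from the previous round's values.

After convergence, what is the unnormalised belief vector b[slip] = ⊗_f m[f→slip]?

init: all messages = 𝟙 over 4 values
r1 m[φ0→sun] = [20, 13, 13, 15]
r1 m[φ0→ice] = [19, 16, 14, 12]
r1 m[φ1→sun] = [71, 79, 80, 55]
r1 m[φ1→slip] = [54, 69, 86, 76]
r1 m[φ1→fog] = [77, 60, 72, 76]
r1 m[φ2→sun] = [5, 4, 8, 7]
r1 m[φ3→sun] = [1, 9, 5, 1]
r1 m[sun→φ0] = [1, 1, 1, 1]
r1 m[sun→φ1] = [1, 1, 1, 1]
r1 m[sun→φ2] = [1, 1, 1, 1]
r1 m[sun→φ3] = [1, 1, 1, 1]
r1 m[slip→φ1] = [1, 1, 1, 1]
r1 m[ice→φ0] = [1, 1, 1, 1]
r1 m[fog→φ1] = [1, 1, 1, 1]
r2 m[φ0→sun] = [20, 13, 13, 15]
r2 m[φ0→ice] = [19, 16, 14, 12]
r2 m[φ1→sun] = [71, 79, 80, 55]
r2 m[φ1→slip] = [54, 69, 86, 76]
r2 m[φ1→fog] = [77, 60, 72, 76]
r2 m[φ2→sun] = [5, 4, 8, 7]
r2 m[φ3→sun] = [1, 9, 5, 1]
r2 m[sun→φ0] = [355, 2844, 3200, 385]
r2 m[sun→φ1] = [100, 468, 520, 105]
r2 m[sun→φ2] = [1420, 9243, 5200, 825]
r2 m[sun→φ3] = [7100, 4108, 8320, 5775]
r2 m[slip→φ1] = [1, 1, 1, 1]
r2 m[ice→φ0] = [1, 1, 1, 1]
r2 m[fog→φ1] = [1, 1, 1, 1]
r3 m[φ0→sun] = [20, 13, 13, 15]
r3 m[φ0→ice] = [25416, 19639, 22899, 23493]
r3 m[φ1→sun] = [71, 79, 80, 55]
r3 m[φ1→slip] = [18389, 21186, 26078, 25794]
r3 m[φ1→fog] = [24152, 18876, 24559, 23860]
r3 m[φ2→sun] = [5, 4, 8, 7]
r3 m[φ3→sun] = [1, 9, 5, 1]
r3 m[sun→φ0] = [355, 2844, 3200, 385]
r3 m[sun→φ1] = [100, 468, 520, 105]
r3 m[sun→φ2] = [1420, 9243, 5200, 825]
r3 m[sun→φ3] = [7100, 4108, 8320, 5775]
r3 m[slip→φ1] = [1, 1, 1, 1]
r3 m[ice→φ0] = [1, 1, 1, 1]
r3 m[fog→φ1] = [1, 1, 1, 1]
r4 m[φ0→sun] = [20, 13, 13, 15]
r4 m[φ0→ice] = [25416, 19639, 22899, 23493]
r4 m[φ1→sun] = [71, 79, 80, 55]
r4 m[φ1→slip] = [18389, 21186, 26078, 25794]
r4 m[φ1→fog] = [24152, 18876, 24559, 23860]
r4 m[φ2→sun] = [5, 4, 8, 7]
r4 m[φ3→sun] = [1, 9, 5, 1]
r4 m[sun→φ0] = [355, 2844, 3200, 385]
r4 m[sun→φ1] = [100, 468, 520, 105]
r4 m[sun→φ2] = [1420, 9243, 5200, 825]
r4 m[sun→φ3] = [7100, 4108, 8320, 5775]
r4 m[slip→φ1] = [1, 1, 1, 1]
r4 m[ice→φ0] = [1, 1, 1, 1]
r4 m[fog→φ1] = [1, 1, 1, 1]
fixed point reached at round 4
b[slip] = ⊗ incoming = [18389, 21186, 26078, 25794]

b[slip] = [18389, 21186, 26078, 25794]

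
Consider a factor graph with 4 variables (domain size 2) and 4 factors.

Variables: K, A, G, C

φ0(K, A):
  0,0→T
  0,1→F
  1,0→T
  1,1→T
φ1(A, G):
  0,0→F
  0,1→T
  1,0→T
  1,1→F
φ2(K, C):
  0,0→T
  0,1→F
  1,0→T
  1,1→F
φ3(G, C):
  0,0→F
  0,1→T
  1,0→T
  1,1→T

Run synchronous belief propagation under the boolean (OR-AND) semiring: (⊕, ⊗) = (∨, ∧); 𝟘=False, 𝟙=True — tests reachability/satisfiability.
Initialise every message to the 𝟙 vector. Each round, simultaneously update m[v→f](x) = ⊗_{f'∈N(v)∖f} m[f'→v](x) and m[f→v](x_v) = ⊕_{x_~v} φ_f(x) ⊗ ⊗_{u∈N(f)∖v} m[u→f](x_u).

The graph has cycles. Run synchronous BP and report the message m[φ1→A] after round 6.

message @ round 6 = [T, F]

init: all messages = 𝟙 over 2 values
r1 m[φ0→K] = [T, T]
r1 m[φ0→A] = [T, T]
r1 m[φ1→A] = [T, T]
r1 m[φ1→G] = [T, T]
r1 m[φ2→K] = [T, T]
r1 m[φ2→C] = [T, F]
r1 m[φ3→G] = [T, T]
r1 m[φ3→C] = [T, T]
r1 m[K→φ0] = [T, T]
r1 m[K→φ2] = [T, T]
r1 m[A→φ0] = [T, T]
r1 m[A→φ1] = [T, T]
r1 m[G→φ1] = [T, T]
r1 m[G→φ3] = [T, T]
r1 m[C→φ2] = [T, T]
r1 m[C→φ3] = [T, T]
r2 m[φ0→K] = [T, T]
r2 m[φ0→A] = [T, T]
r2 m[φ1→A] = [T, T]
r2 m[φ1→G] = [T, T]
r2 m[φ2→K] = [T, T]
r2 m[φ2→C] = [T, F]
r2 m[φ3→G] = [T, T]
r2 m[φ3→C] = [T, T]
r2 m[K→φ0] = [T, T]
r2 m[K→φ2] = [T, T]
r2 m[A→φ0] = [T, T]
r2 m[A→φ1] = [T, T]
r2 m[G→φ1] = [T, T]
r2 m[G→φ3] = [T, T]
r2 m[C→φ2] = [T, T]
r2 m[C→φ3] = [T, F]
r3 m[φ0→K] = [T, T]
r3 m[φ0→A] = [T, T]
r3 m[φ1→A] = [T, T]
r3 m[φ1→G] = [T, T]
r3 m[φ2→K] = [T, T]
r3 m[φ2→C] = [T, F]
r3 m[φ3→G] = [F, T]
r3 m[φ3→C] = [T, T]
r3 m[K→φ0] = [T, T]
r3 m[K→φ2] = [T, T]
r3 m[A→φ0] = [T, T]
r3 m[A→φ1] = [T, T]
r3 m[G→φ1] = [T, T]
r3 m[G→φ3] = [T, T]
r3 m[C→φ2] = [T, T]
r3 m[C→φ3] = [T, F]
r4 m[φ0→K] = [T, T]
r4 m[φ0→A] = [T, T]
r4 m[φ1→A] = [T, T]
r4 m[φ1→G] = [T, T]
r4 m[φ2→K] = [T, T]
r4 m[φ2→C] = [T, F]
r4 m[φ3→G] = [F, T]
r4 m[φ3→C] = [T, T]
r4 m[K→φ0] = [T, T]
r4 m[K→φ2] = [T, T]
r4 m[A→φ0] = [T, T]
r4 m[A→φ1] = [T, T]
r4 m[G→φ1] = [F, T]
r4 m[G→φ3] = [T, T]
r4 m[C→φ2] = [T, T]
r4 m[C→φ3] = [T, F]
r5 m[φ0→K] = [T, T]
r5 m[φ0→A] = [T, T]
r5 m[φ1→A] = [T, F]
r5 m[φ1→G] = [T, T]
r5 m[φ2→K] = [T, T]
r5 m[φ2→C] = [T, F]
r5 m[φ3→G] = [F, T]
r5 m[φ3→C] = [T, T]
r5 m[K→φ0] = [T, T]
r5 m[K→φ2] = [T, T]
r5 m[A→φ0] = [T, T]
r5 m[A→φ1] = [T, T]
r5 m[G→φ1] = [F, T]
r5 m[G→φ3] = [T, T]
r5 m[C→φ2] = [T, T]
r5 m[C→φ3] = [T, F]
r6 m[φ0→K] = [T, T]
r6 m[φ0→A] = [T, T]
r6 m[φ1→A] = [T, F]
r6 m[φ1→G] = [T, T]
r6 m[φ2→K] = [T, T]
r6 m[φ2→C] = [T, F]
r6 m[φ3→G] = [F, T]
r6 m[φ3→C] = [T, T]
r6 m[K→φ0] = [T, T]
r6 m[K→φ2] = [T, T]
r6 m[A→φ0] = [T, F]
r6 m[A→φ1] = [T, T]
r6 m[G→φ1] = [F, T]
r6 m[G→φ3] = [T, T]
r6 m[C→φ2] = [T, T]
r6 m[C→φ3] = [T, F]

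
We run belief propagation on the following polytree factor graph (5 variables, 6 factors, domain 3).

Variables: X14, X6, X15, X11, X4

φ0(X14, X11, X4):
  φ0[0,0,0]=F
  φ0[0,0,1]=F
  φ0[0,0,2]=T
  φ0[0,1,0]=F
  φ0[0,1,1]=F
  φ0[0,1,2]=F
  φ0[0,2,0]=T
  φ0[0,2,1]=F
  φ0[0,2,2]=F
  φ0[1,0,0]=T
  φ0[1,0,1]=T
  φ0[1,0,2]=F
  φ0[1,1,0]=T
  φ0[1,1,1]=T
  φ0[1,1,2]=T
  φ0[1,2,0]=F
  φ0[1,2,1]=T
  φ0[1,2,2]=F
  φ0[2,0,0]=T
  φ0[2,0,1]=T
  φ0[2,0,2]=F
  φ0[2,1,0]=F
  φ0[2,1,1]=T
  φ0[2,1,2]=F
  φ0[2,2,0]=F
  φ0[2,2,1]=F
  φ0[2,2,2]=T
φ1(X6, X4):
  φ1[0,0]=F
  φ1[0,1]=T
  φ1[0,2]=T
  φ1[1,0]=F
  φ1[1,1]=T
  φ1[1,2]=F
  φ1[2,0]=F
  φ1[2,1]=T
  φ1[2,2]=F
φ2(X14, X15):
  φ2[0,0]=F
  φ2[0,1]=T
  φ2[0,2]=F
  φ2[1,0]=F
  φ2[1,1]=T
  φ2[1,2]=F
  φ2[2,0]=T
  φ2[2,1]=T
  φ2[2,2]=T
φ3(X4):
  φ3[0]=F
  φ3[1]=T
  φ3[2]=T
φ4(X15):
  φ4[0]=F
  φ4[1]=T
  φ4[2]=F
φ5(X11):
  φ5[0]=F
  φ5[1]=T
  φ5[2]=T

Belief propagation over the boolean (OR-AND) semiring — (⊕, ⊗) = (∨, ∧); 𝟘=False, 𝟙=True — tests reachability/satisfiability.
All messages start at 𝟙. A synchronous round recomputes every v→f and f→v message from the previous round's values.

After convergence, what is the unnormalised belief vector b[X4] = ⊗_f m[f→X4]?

b[X4] = [F, T, T]

init: all messages = 𝟙 over 3 values
r1 m[φ0→X14] = [T, T, T]
r1 m[φ0→X11] = [T, T, T]
r1 m[φ0→X4] = [T, T, T]
r1 m[φ1→X6] = [T, T, T]
r1 m[φ1→X4] = [F, T, T]
r1 m[φ2→X14] = [T, T, T]
r1 m[φ2→X15] = [T, T, T]
r1 m[φ3→X4] = [F, T, T]
r1 m[φ4→X15] = [F, T, F]
r1 m[φ5→X11] = [F, T, T]
r1 m[X14→φ0] = [T, T, T]
r1 m[X14→φ2] = [T, T, T]
r1 m[X6→φ1] = [T, T, T]
r1 m[X15→φ2] = [T, T, T]
r1 m[X15→φ4] = [T, T, T]
r1 m[X11→φ0] = [T, T, T]
r1 m[X11→φ5] = [T, T, T]
r1 m[X4→φ0] = [T, T, T]
r1 m[X4→φ1] = [T, T, T]
r1 m[X4→φ3] = [T, T, T]
r2 m[φ0→X14] = [T, T, T]
r2 m[φ0→X11] = [T, T, T]
r2 m[φ0→X4] = [T, T, T]
r2 m[φ1→X6] = [T, T, T]
r2 m[φ1→X4] = [F, T, T]
r2 m[φ2→X14] = [T, T, T]
r2 m[φ2→X15] = [T, T, T]
r2 m[φ3→X4] = [F, T, T]
r2 m[φ4→X15] = [F, T, F]
r2 m[φ5→X11] = [F, T, T]
r2 m[X14→φ0] = [T, T, T]
r2 m[X14→φ2] = [T, T, T]
r2 m[X6→φ1] = [T, T, T]
r2 m[X15→φ2] = [F, T, F]
r2 m[X15→φ4] = [T, T, T]
r2 m[X11→φ0] = [F, T, T]
r2 m[X11→φ5] = [T, T, T]
r2 m[X4→φ0] = [F, T, T]
r2 m[X4→φ1] = [F, T, T]
r2 m[X4→φ3] = [F, T, T]
r3 m[φ0→X14] = [F, T, T]
r3 m[φ0→X11] = [T, T, T]
r3 m[φ0→X4] = [T, T, T]
r3 m[φ1→X6] = [T, T, T]
r3 m[φ1→X4] = [F, T, T]
r3 m[φ2→X14] = [T, T, T]
r3 m[φ2→X15] = [T, T, T]
r3 m[φ3→X4] = [F, T, T]
r3 m[φ4→X15] = [F, T, F]
r3 m[φ5→X11] = [F, T, T]
r3 m[X14→φ0] = [T, T, T]
r3 m[X14→φ2] = [T, T, T]
r3 m[X6→φ1] = [T, T, T]
r3 m[X15→φ2] = [F, T, F]
r3 m[X15→φ4] = [T, T, T]
r3 m[X11→φ0] = [F, T, T]
r3 m[X11→φ5] = [T, T, T]
r3 m[X4→φ0] = [F, T, T]
r3 m[X4→φ1] = [F, T, T]
r3 m[X4→φ3] = [F, T, T]
r4 m[φ0→X14] = [F, T, T]
r4 m[φ0→X11] = [T, T, T]
r4 m[φ0→X4] = [T, T, T]
r4 m[φ1→X6] = [T, T, T]
r4 m[φ1→X4] = [F, T, T]
r4 m[φ2→X14] = [T, T, T]
r4 m[φ2→X15] = [T, T, T]
r4 m[φ3→X4] = [F, T, T]
r4 m[φ4→X15] = [F, T, F]
r4 m[φ5→X11] = [F, T, T]
r4 m[X14→φ0] = [T, T, T]
r4 m[X14→φ2] = [F, T, T]
r4 m[X6→φ1] = [T, T, T]
r4 m[X15→φ2] = [F, T, F]
r4 m[X15→φ4] = [T, T, T]
r4 m[X11→φ0] = [F, T, T]
r4 m[X11→φ5] = [T, T, T]
r4 m[X4→φ0] = [F, T, T]
r4 m[X4→φ1] = [F, T, T]
r4 m[X4→φ3] = [F, T, T]
r5 m[φ0→X14] = [F, T, T]
r5 m[φ0→X11] = [T, T, T]
r5 m[φ0→X4] = [T, T, T]
r5 m[φ1→X6] = [T, T, T]
r5 m[φ1→X4] = [F, T, T]
r5 m[φ2→X14] = [T, T, T]
r5 m[φ2→X15] = [T, T, T]
r5 m[φ3→X4] = [F, T, T]
r5 m[φ4→X15] = [F, T, F]
r5 m[φ5→X11] = [F, T, T]
r5 m[X14→φ0] = [T, T, T]
r5 m[X14→φ2] = [F, T, T]
r5 m[X6→φ1] = [T, T, T]
r5 m[X15→φ2] = [F, T, F]
r5 m[X15→φ4] = [T, T, T]
r5 m[X11→φ0] = [F, T, T]
r5 m[X11→φ5] = [T, T, T]
r5 m[X4→φ0] = [F, T, T]
r5 m[X4→φ1] = [F, T, T]
r5 m[X4→φ3] = [F, T, T]
fixed point reached at round 5
b[X4] = ⊗ incoming = [F, T, T]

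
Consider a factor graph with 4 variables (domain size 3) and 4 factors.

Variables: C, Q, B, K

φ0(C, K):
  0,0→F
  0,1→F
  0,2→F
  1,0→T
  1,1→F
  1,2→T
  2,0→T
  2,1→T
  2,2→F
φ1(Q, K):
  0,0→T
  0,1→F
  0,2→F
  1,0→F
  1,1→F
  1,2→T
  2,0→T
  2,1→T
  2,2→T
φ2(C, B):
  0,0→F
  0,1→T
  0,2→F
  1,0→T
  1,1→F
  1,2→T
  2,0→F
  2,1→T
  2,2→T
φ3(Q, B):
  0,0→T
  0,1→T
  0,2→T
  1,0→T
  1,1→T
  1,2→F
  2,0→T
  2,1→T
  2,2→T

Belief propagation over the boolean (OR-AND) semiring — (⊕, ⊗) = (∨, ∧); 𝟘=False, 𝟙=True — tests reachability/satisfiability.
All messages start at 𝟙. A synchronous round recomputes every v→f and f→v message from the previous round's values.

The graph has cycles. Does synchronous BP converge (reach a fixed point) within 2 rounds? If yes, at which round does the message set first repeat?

init: all messages = 𝟙 over 3 values
r1 m[φ0→C] = [F, T, T]
r1 m[φ0→K] = [T, T, T]
r1 m[φ1→Q] = [T, T, T]
r1 m[φ1→K] = [T, T, T]
r1 m[φ2→C] = [T, T, T]
r1 m[φ2→B] = [T, T, T]
r1 m[φ3→Q] = [T, T, T]
r1 m[φ3→B] = [T, T, T]
r1 m[C→φ0] = [T, T, T]
r1 m[C→φ2] = [T, T, T]
r1 m[Q→φ1] = [T, T, T]
r1 m[Q→φ3] = [T, T, T]
r1 m[B→φ2] = [T, T, T]
r1 m[B→φ3] = [T, T, T]
r1 m[K→φ0] = [T, T, T]
r1 m[K→φ1] = [T, T, T]
r2 m[φ0→C] = [F, T, T]
r2 m[φ0→K] = [T, T, T]
r2 m[φ1→Q] = [T, T, T]
r2 m[φ1→K] = [T, T, T]
r2 m[φ2→C] = [T, T, T]
r2 m[φ2→B] = [T, T, T]
r2 m[φ3→Q] = [T, T, T]
r2 m[φ3→B] = [T, T, T]
r2 m[C→φ0] = [T, T, T]
r2 m[C→φ2] = [F, T, T]
r2 m[Q→φ1] = [T, T, T]
r2 m[Q→φ3] = [T, T, T]
r2 m[B→φ2] = [T, T, T]
r2 m[B→φ3] = [T, T, T]
r2 m[K→φ0] = [T, T, T]
r2 m[K→φ1] = [T, T, T]
no fixed point within 2 rounds

NOT CONVERGED within 2 rounds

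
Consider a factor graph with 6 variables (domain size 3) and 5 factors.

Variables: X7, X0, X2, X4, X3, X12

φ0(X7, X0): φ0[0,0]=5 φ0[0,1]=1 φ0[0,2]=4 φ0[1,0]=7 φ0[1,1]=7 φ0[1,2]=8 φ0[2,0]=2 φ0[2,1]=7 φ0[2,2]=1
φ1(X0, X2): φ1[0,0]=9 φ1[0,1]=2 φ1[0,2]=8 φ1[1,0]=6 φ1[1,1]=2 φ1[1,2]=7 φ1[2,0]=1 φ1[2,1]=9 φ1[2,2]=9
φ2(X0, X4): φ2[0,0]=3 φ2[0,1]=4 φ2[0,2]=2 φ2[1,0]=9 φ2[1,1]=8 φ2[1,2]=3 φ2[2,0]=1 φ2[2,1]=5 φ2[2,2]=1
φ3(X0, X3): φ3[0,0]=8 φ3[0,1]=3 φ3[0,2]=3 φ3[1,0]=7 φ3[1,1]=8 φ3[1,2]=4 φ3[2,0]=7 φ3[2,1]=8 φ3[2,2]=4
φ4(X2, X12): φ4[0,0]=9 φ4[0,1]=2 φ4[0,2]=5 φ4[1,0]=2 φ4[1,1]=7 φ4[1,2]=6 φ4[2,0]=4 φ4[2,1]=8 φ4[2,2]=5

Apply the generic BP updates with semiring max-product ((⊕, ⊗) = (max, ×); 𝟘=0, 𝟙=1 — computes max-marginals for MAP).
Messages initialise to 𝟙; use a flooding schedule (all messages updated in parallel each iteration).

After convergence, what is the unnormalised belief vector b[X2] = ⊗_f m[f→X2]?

init: all messages = 𝟙 over 3 values
r1 m[φ0→X7] = [5, 8, 7]
r1 m[φ0→X0] = [7, 7, 8]
r1 m[φ1→X0] = [9, 7, 9]
r1 m[φ1→X2] = [9, 9, 9]
r1 m[φ2→X0] = [4, 9, 5]
r1 m[φ2→X4] = [9, 8, 3]
r1 m[φ3→X0] = [8, 8, 8]
r1 m[φ3→X3] = [8, 8, 4]
r1 m[φ4→X2] = [9, 7, 8]
r1 m[φ4→X12] = [9, 8, 6]
r1 m[X7→φ0] = [1, 1, 1]
r1 m[X0→φ0] = [1, 1, 1]
r1 m[X0→φ1] = [1, 1, 1]
r1 m[X0→φ2] = [1, 1, 1]
r1 m[X0→φ3] = [1, 1, 1]
r1 m[X2→φ1] = [1, 1, 1]
r1 m[X2→φ4] = [1, 1, 1]
r1 m[X4→φ2] = [1, 1, 1]
r1 m[X3→φ3] = [1, 1, 1]
r1 m[X12→φ4] = [1, 1, 1]
r2 m[φ0→X7] = [5, 8, 7]
r2 m[φ0→X0] = [7, 7, 8]
r2 m[φ1→X0] = [9, 7, 9]
r2 m[φ1→X2] = [9, 9, 9]
r2 m[φ2→X0] = [4, 9, 5]
r2 m[φ2→X4] = [9, 8, 3]
r2 m[φ3→X0] = [8, 8, 8]
r2 m[φ3→X3] = [8, 8, 4]
r2 m[φ4→X2] = [9, 7, 8]
r2 m[φ4→X12] = [9, 8, 6]
r2 m[X7→φ0] = [1, 1, 1]
r2 m[X0→φ0] = [288, 504, 360]
r2 m[X0→φ1] = [224, 504, 320]
r2 m[X0→φ2] = [504, 392, 576]
r2 m[X0→φ3] = [252, 441, 360]
r2 m[X2→φ1] = [9, 7, 8]
r2 m[X2→φ4] = [9, 9, 9]
r2 m[X4→φ2] = [1, 1, 1]
r2 m[X3→φ3] = [1, 1, 1]
r2 m[X12→φ4] = [1, 1, 1]
r3 m[φ0→X7] = [1440, 3528, 3528]
r3 m[φ0→X0] = [7, 7, 8]
r3 m[φ1→X0] = [81, 56, 72]
r3 m[φ1→X2] = [3024, 2880, 3528]
r3 m[φ2→X0] = [4, 9, 5]
r3 m[φ2→X4] = [3528, 3136, 1176]
r3 m[φ3→X0] = [8, 8, 8]
r3 m[φ3→X3] = [3087, 3528, 1764]
r3 m[φ4→X2] = [9, 7, 8]
r3 m[φ4→X12] = [81, 72, 54]
r3 m[X7→φ0] = [1, 1, 1]
r3 m[X0→φ0] = [288, 504, 360]
r3 m[X0→φ1] = [224, 504, 320]
r3 m[X0→φ2] = [504, 392, 576]
r3 m[X0→φ3] = [252, 441, 360]
r3 m[X2→φ1] = [9, 7, 8]
r3 m[X2→φ4] = [9, 9, 9]
r3 m[X4→φ2] = [1, 1, 1]
r3 m[X3→φ3] = [1, 1, 1]
r3 m[X12→φ4] = [1, 1, 1]
r4 m[φ0→X7] = [1440, 3528, 3528]
r4 m[φ0→X0] = [7, 7, 8]
r4 m[φ1→X0] = [81, 56, 72]
r4 m[φ1→X2] = [3024, 2880, 3528]
r4 m[φ2→X0] = [4, 9, 5]
r4 m[φ2→X4] = [3528, 3136, 1176]
r4 m[φ3→X0] = [8, 8, 8]
r4 m[φ3→X3] = [3087, 3528, 1764]
r4 m[φ4→X2] = [9, 7, 8]
r4 m[φ4→X12] = [81, 72, 54]
r4 m[X7→φ0] = [1, 1, 1]
r4 m[X0→φ0] = [2592, 4032, 2880]
r4 m[X0→φ1] = [224, 504, 320]
r4 m[X0→φ2] = [4536, 3136, 4608]
r4 m[X0→φ3] = [2268, 3528, 2880]
r4 m[X2→φ1] = [9, 7, 8]
r4 m[X2→φ4] = [3024, 2880, 3528]
r4 m[X4→φ2] = [1, 1, 1]
r4 m[X3→φ3] = [1, 1, 1]
r4 m[X12→φ4] = [1, 1, 1]
r5 m[φ0→X7] = [12960, 28224, 28224]
r5 m[φ0→X0] = [7, 7, 8]
r5 m[φ1→X0] = [81, 56, 72]
r5 m[φ1→X2] = [3024, 2880, 3528]
r5 m[φ2→X0] = [4, 9, 5]
r5 m[φ2→X4] = [28224, 25088, 9408]
r5 m[φ3→X0] = [8, 8, 8]
r5 m[φ3→X3] = [24696, 28224, 14112]
r5 m[φ4→X2] = [9, 7, 8]
r5 m[φ4→X12] = [27216, 28224, 17640]
r5 m[X7→φ0] = [1, 1, 1]
r5 m[X0→φ0] = [2592, 4032, 2880]
r5 m[X0→φ1] = [224, 504, 320]
r5 m[X0→φ2] = [4536, 3136, 4608]
r5 m[X0→φ3] = [2268, 3528, 2880]
r5 m[X2→φ1] = [9, 7, 8]
r5 m[X2→φ4] = [3024, 2880, 3528]
r5 m[X4→φ2] = [1, 1, 1]
r5 m[X3→φ3] = [1, 1, 1]
r5 m[X12→φ4] = [1, 1, 1]
r6 m[φ0→X7] = [12960, 28224, 28224]
r6 m[φ0→X0] = [7, 7, 8]
r6 m[φ1→X0] = [81, 56, 72]
r6 m[φ1→X2] = [3024, 2880, 3528]
r6 m[φ2→X0] = [4, 9, 5]
r6 m[φ2→X4] = [28224, 25088, 9408]
r6 m[φ3→X0] = [8, 8, 8]
r6 m[φ3→X3] = [24696, 28224, 14112]
r6 m[φ4→X2] = [9, 7, 8]
r6 m[φ4→X12] = [27216, 28224, 17640]
r6 m[X7→φ0] = [1, 1, 1]
r6 m[X0→φ0] = [2592, 4032, 2880]
r6 m[X0→φ1] = [224, 504, 320]
r6 m[X0→φ2] = [4536, 3136, 4608]
r6 m[X0→φ3] = [2268, 3528, 2880]
r6 m[X2→φ1] = [9, 7, 8]
r6 m[X2→φ4] = [3024, 2880, 3528]
r6 m[X4→φ2] = [1, 1, 1]
r6 m[X3→φ3] = [1, 1, 1]
r6 m[X12→φ4] = [1, 1, 1]
fixed point reached at round 6
b[X2] = ⊗ incoming = [27216, 20160, 28224]

b[X2] = [27216, 20160, 28224]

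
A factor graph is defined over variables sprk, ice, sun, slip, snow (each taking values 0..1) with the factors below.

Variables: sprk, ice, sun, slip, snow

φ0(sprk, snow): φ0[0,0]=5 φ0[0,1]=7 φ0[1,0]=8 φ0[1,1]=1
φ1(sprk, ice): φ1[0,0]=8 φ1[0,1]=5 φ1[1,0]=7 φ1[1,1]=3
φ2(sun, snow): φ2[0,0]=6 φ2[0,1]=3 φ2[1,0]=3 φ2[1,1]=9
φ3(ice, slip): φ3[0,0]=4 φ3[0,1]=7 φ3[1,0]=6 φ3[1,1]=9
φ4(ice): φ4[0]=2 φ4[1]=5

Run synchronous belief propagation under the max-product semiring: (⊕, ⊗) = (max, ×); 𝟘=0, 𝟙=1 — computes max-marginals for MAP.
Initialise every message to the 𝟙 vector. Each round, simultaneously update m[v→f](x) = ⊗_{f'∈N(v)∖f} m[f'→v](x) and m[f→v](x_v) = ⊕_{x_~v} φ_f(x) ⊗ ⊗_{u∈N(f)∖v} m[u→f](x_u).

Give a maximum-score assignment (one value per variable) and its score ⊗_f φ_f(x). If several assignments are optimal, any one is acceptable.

assignment: (sprk=0, ice=1, sun=1, slip=1, snow=1); score = 14175

init: all messages = 𝟙 over 2 values
r1 m[φ0→sprk] = [7, 8]
r1 m[φ0→snow] = [8, 7]
r1 m[φ1→sprk] = [8, 7]
r1 m[φ1→ice] = [8, 5]
r1 m[φ2→sun] = [6, 9]
r1 m[φ2→snow] = [6, 9]
r1 m[φ3→ice] = [7, 9]
r1 m[φ3→slip] = [6, 9]
r1 m[φ4→ice] = [2, 5]
r1 m[sprk→φ0] = [1, 1]
r1 m[sprk→φ1] = [1, 1]
r1 m[ice→φ1] = [1, 1]
r1 m[ice→φ3] = [1, 1]
r1 m[ice→φ4] = [1, 1]
r1 m[sun→φ2] = [1, 1]
r1 m[slip→φ3] = [1, 1]
r1 m[snow→φ0] = [1, 1]
r1 m[snow→φ2] = [1, 1]
r2 m[φ0→sprk] = [7, 8]
r2 m[φ0→snow] = [8, 7]
r2 m[φ1→sprk] = [8, 7]
r2 m[φ1→ice] = [8, 5]
r2 m[φ2→sun] = [6, 9]
r2 m[φ2→snow] = [6, 9]
r2 m[φ3→ice] = [7, 9]
r2 m[φ3→slip] = [6, 9]
r2 m[φ4→ice] = [2, 5]
r2 m[sprk→φ0] = [8, 7]
r2 m[sprk→φ1] = [7, 8]
r2 m[ice→φ1] = [14, 45]
r2 m[ice→φ3] = [16, 25]
r2 m[ice→φ4] = [56, 45]
r2 m[sun→φ2] = [1, 1]
r2 m[slip→φ3] = [1, 1]
r2 m[snow→φ0] = [6, 9]
r2 m[snow→φ2] = [8, 7]
r3 m[φ0→sprk] = [63, 48]
r3 m[φ0→snow] = [56, 56]
r3 m[φ1→sprk] = [225, 135]
r3 m[φ1→ice] = [56, 35]
r3 m[φ2→sun] = [48, 63]
r3 m[φ2→snow] = [6, 9]
r3 m[φ3→ice] = [7, 9]
r3 m[φ3→slip] = [150, 225]
r3 m[φ4→ice] = [2, 5]
r3 m[sprk→φ0] = [8, 7]
r3 m[sprk→φ1] = [7, 8]
r3 m[ice→φ1] = [14, 45]
r3 m[ice→φ3] = [16, 25]
r3 m[ice→φ4] = [56, 45]
r3 m[sun→φ2] = [1, 1]
r3 m[slip→φ3] = [1, 1]
r3 m[snow→φ0] = [6, 9]
r3 m[snow→φ2] = [8, 7]
r4 m[φ0→sprk] = [63, 48]
r4 m[φ0→snow] = [56, 56]
r4 m[φ1→sprk] = [225, 135]
r4 m[φ1→ice] = [56, 35]
r4 m[φ2→sun] = [48, 63]
r4 m[φ2→snow] = [6, 9]
r4 m[φ3→ice] = [7, 9]
r4 m[φ3→slip] = [150, 225]
r4 m[φ4→ice] = [2, 5]
r4 m[sprk→φ0] = [225, 135]
r4 m[sprk→φ1] = [63, 48]
r4 m[ice→φ1] = [14, 45]
r4 m[ice→φ3] = [112, 175]
r4 m[ice→φ4] = [392, 315]
r4 m[sun→φ2] = [1, 1]
r4 m[slip→φ3] = [1, 1]
r4 m[snow→φ0] = [6, 9]
r4 m[snow→φ2] = [56, 56]
r5 m[φ0→sprk] = [63, 48]
r5 m[φ0→snow] = [1125, 1575]
r5 m[φ1→sprk] = [225, 135]
r5 m[φ1→ice] = [504, 315]
r5 m[φ2→sun] = [336, 504]
r5 m[φ2→snow] = [6, 9]
r5 m[φ3→ice] = [7, 9]
r5 m[φ3→slip] = [1050, 1575]
r5 m[φ4→ice] = [2, 5]
r5 m[sprk→φ0] = [225, 135]
r5 m[sprk→φ1] = [63, 48]
r5 m[ice→φ1] = [14, 45]
r5 m[ice→φ3] = [112, 175]
r5 m[ice→φ4] = [392, 315]
r5 m[sun→φ2] = [1, 1]
r5 m[slip→φ3] = [1, 1]
r5 m[snow→φ0] = [6, 9]
r5 m[snow→φ2] = [56, 56]
r6 m[φ0→sprk] = [63, 48]
r6 m[φ0→snow] = [1125, 1575]
r6 m[φ1→sprk] = [225, 135]
r6 m[φ1→ice] = [504, 315]
r6 m[φ2→sun] = [336, 504]
r6 m[φ2→snow] = [6, 9]
r6 m[φ3→ice] = [7, 9]
r6 m[φ3→slip] = [1050, 1575]
r6 m[φ4→ice] = [2, 5]
r6 m[sprk→φ0] = [225, 135]
r6 m[sprk→φ1] = [63, 48]
r6 m[ice→φ1] = [14, 45]
r6 m[ice→φ3] = [1008, 1575]
r6 m[ice→φ4] = [3528, 2835]
r6 m[sun→φ2] = [1, 1]
r6 m[slip→φ3] = [1, 1]
r6 m[snow→φ0] = [6, 9]
r6 m[snow→φ2] = [1125, 1575]
r7 m[φ0→sprk] = [63, 48]
r7 m[φ0→snow] = [1125, 1575]
r7 m[φ1→sprk] = [225, 135]
r7 m[φ1→ice] = [504, 315]
r7 m[φ2→sun] = [6750, 14175]
r7 m[φ2→snow] = [6, 9]
r7 m[φ3→ice] = [7, 9]
r7 m[φ3→slip] = [9450, 14175]
r7 m[φ4→ice] = [2, 5]
r7 m[sprk→φ0] = [225, 135]
r7 m[sprk→φ1] = [63, 48]
r7 m[ice→φ1] = [14, 45]
r7 m[ice→φ3] = [1008, 1575]
r7 m[ice→φ4] = [3528, 2835]
r7 m[sun→φ2] = [1, 1]
r7 m[slip→φ3] = [1, 1]
r7 m[snow→φ0] = [6, 9]
r7 m[snow→φ2] = [1125, 1575]
r8 m[φ0→sprk] = [63, 48]
r8 m[φ0→snow] = [1125, 1575]
r8 m[φ1→sprk] = [225, 135]
r8 m[φ1→ice] = [504, 315]
r8 m[φ2→sun] = [6750, 14175]
r8 m[φ2→snow] = [6, 9]
r8 m[φ3→ice] = [7, 9]
r8 m[φ3→slip] = [9450, 14175]
r8 m[φ4→ice] = [2, 5]
r8 m[sprk→φ0] = [225, 135]
r8 m[sprk→φ1] = [63, 48]
r8 m[ice→φ1] = [14, 45]
r8 m[ice→φ3] = [1008, 1575]
r8 m[ice→φ4] = [3528, 2835]
r8 m[sun→φ2] = [1, 1]
r8 m[slip→φ3] = [1, 1]
r8 m[snow→φ0] = [6, 9]
r8 m[snow→φ2] = [1125, 1575]
fixed point reached at round 8
traceback from sprk: (sprk=0, ice=1, sun=1, slip=1, snow=1), score=14175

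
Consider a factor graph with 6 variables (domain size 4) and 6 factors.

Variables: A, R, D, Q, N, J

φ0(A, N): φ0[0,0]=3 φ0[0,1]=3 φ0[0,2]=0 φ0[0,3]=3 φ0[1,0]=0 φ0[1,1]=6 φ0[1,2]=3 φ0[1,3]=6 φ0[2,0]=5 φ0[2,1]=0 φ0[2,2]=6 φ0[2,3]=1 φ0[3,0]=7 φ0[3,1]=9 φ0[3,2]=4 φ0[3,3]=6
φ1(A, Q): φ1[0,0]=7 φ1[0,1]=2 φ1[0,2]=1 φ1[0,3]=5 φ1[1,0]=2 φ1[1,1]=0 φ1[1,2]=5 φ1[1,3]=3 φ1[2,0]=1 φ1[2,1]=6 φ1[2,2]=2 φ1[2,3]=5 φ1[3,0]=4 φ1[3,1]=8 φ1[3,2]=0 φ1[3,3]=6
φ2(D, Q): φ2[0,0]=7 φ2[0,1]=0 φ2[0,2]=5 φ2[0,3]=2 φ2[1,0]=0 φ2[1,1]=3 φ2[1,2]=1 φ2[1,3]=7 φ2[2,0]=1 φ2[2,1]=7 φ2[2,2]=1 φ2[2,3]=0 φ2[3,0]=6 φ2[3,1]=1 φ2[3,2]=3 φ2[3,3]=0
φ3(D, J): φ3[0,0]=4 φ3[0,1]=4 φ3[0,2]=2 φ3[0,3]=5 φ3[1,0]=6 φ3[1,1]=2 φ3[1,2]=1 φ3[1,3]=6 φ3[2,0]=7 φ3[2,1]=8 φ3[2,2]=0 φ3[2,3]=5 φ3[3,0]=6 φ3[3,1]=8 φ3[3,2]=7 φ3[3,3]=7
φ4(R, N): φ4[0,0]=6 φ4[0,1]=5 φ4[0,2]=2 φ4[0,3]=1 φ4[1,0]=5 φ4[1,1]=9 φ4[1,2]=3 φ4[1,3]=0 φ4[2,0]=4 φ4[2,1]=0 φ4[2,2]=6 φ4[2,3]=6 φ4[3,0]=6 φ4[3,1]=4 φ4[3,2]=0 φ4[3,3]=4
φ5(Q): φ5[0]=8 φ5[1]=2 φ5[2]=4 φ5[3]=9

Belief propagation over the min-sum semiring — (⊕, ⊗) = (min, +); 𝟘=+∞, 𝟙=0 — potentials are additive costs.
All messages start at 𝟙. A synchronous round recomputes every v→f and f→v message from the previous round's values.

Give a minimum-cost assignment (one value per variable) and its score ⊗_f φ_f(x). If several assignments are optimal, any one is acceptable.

init: all messages = 𝟙 over 4 values
r1 m[φ0→A] = [0, 0, 0, 4]
r1 m[φ0→N] = [0, 0, 0, 1]
r1 m[φ1→A] = [1, 0, 1, 0]
r1 m[φ1→Q] = [1, 0, 0, 3]
r1 m[φ2→D] = [0, 0, 0, 0]
r1 m[φ2→Q] = [0, 0, 1, 0]
r1 m[φ3→D] = [2, 1, 0, 6]
r1 m[φ3→J] = [4, 2, 0, 5]
r1 m[φ4→R] = [1, 0, 0, 0]
r1 m[φ4→N] = [4, 0, 0, 0]
r1 m[φ5→Q] = [8, 2, 4, 9]
r1 m[A→φ0] = [0, 0, 0, 0]
r1 m[A→φ1] = [0, 0, 0, 0]
r1 m[R→φ4] = [0, 0, 0, 0]
r1 m[D→φ2] = [0, 0, 0, 0]
r1 m[D→φ3] = [0, 0, 0, 0]
r1 m[Q→φ1] = [0, 0, 0, 0]
r1 m[Q→φ2] = [0, 0, 0, 0]
r1 m[Q→φ5] = [0, 0, 0, 0]
r1 m[N→φ0] = [0, 0, 0, 0]
r1 m[N→φ4] = [0, 0, 0, 0]
r1 m[J→φ3] = [0, 0, 0, 0]
r2 m[φ0→A] = [0, 0, 0, 4]
r2 m[φ0→N] = [0, 0, 0, 1]
r2 m[φ1→A] = [1, 0, 1, 0]
r2 m[φ1→Q] = [1, 0, 0, 3]
r2 m[φ2→D] = [0, 0, 0, 0]
r2 m[φ2→Q] = [0, 0, 1, 0]
r2 m[φ3→D] = [2, 1, 0, 6]
r2 m[φ3→J] = [4, 2, 0, 5]
r2 m[φ4→R] = [1, 0, 0, 0]
r2 m[φ4→N] = [4, 0, 0, 0]
r2 m[φ5→Q] = [8, 2, 4, 9]
r2 m[A→φ0] = [1, 0, 1, 0]
r2 m[A→φ1] = [0, 0, 0, 4]
r2 m[R→φ4] = [0, 0, 0, 0]
r2 m[D→φ2] = [2, 1, 0, 6]
r2 m[D→φ3] = [0, 0, 0, 0]
r2 m[Q→φ1] = [8, 2, 5, 9]
r2 m[Q→φ2] = [9, 2, 4, 12]
r2 m[Q→φ5] = [1, 0, 1, 3]
r2 m[N→φ0] = [4, 0, 0, 0]
r2 m[N→φ4] = [0, 0, 0, 1]
r2 m[J→φ3] = [0, 0, 0, 0]
r3 m[φ0→A] = [0, 3, 0, 4]
r3 m[φ0→N] = [0, 1, 1, 2]
r3 m[φ1→A] = [4, 2, 7, 5]
r3 m[φ1→Q] = [1, 0, 1, 3]
r3 m[φ2→D] = [2, 5, 5, 3]
r3 m[φ2→Q] = [1, 2, 1, 0]
r3 m[φ3→D] = [2, 1, 0, 6]
r3 m[φ3→J] = [4, 2, 0, 5]
r3 m[φ4→R] = [2, 1, 0, 0]
r3 m[φ4→N] = [4, 0, 0, 0]
r3 m[φ5→Q] = [8, 2, 4, 9]
r3 m[A→φ0] = [1, 0, 1, 0]
r3 m[A→φ1] = [0, 0, 0, 4]
r3 m[R→φ4] = [0, 0, 0, 0]
r3 m[D→φ2] = [2, 1, 0, 6]
r3 m[D→φ3] = [0, 0, 0, 0]
r3 m[Q→φ1] = [8, 2, 5, 9]
r3 m[Q→φ2] = [9, 2, 4, 12]
r3 m[Q→φ5] = [1, 0, 1, 3]
r3 m[N→φ0] = [4, 0, 0, 0]
r3 m[N→φ4] = [0, 0, 0, 1]
r3 m[J→φ3] = [0, 0, 0, 0]
r4 m[φ0→A] = [0, 3, 0, 4]
r4 m[φ0→N] = [0, 1, 1, 2]
r4 m[φ1→A] = [4, 2, 7, 5]
r4 m[φ1→Q] = [1, 0, 1, 3]
r4 m[φ2→D] = [2, 5, 5, 3]
r4 m[φ2→Q] = [1, 2, 1, 0]
r4 m[φ3→D] = [2, 1, 0, 6]
r4 m[φ3→J] = [4, 2, 0, 5]
r4 m[φ4→R] = [2, 1, 0, 0]
r4 m[φ4→N] = [4, 0, 0, 0]
r4 m[φ5→Q] = [8, 2, 4, 9]
r4 m[A→φ0] = [4, 2, 7, 5]
r4 m[A→φ1] = [0, 3, 0, 4]
r4 m[R→φ4] = [0, 0, 0, 0]
r4 m[D→φ2] = [2, 1, 0, 6]
r4 m[D→φ3] = [2, 5, 5, 3]
r4 m[Q→φ1] = [9, 4, 5, 9]
r4 m[Q→φ2] = [9, 2, 5, 12]
r4 m[Q→φ5] = [2, 2, 2, 3]
r4 m[N→φ0] = [4, 0, 0, 0]
r4 m[N→φ4] = [0, 1, 1, 2]
r4 m[J→φ3] = [0, 0, 0, 0]
r5 m[φ0→A] = [0, 3, 0, 4]
r5 m[φ0→N] = [2, 7, 4, 7]
r5 m[φ1→A] = [6, 4, 7, 5]
r5 m[φ1→Q] = [1, 2, 1, 5]
r5 m[φ2→D] = [2, 5, 6, 3]
r5 m[φ2→Q] = [1, 2, 1, 0]
r5 m[φ3→D] = [2, 1, 0, 6]
r5 m[φ3→J] = [6, 6, 4, 7]
r5 m[φ4→R] = [3, 2, 1, 1]
r5 m[φ4→N] = [4, 0, 0, 0]
r5 m[φ5→Q] = [8, 2, 4, 9]
r5 m[A→φ0] = [4, 2, 7, 5]
r5 m[A→φ1] = [0, 3, 0, 4]
r5 m[R→φ4] = [0, 0, 0, 0]
r5 m[D→φ2] = [2, 1, 0, 6]
r5 m[D→φ3] = [2, 5, 5, 3]
r5 m[Q→φ1] = [9, 4, 5, 9]
r5 m[Q→φ2] = [9, 2, 5, 12]
r5 m[Q→φ5] = [2, 2, 2, 3]
r5 m[N→φ0] = [4, 0, 0, 0]
r5 m[N→φ4] = [0, 1, 1, 2]
r5 m[J→φ3] = [0, 0, 0, 0]
r6 m[φ0→A] = [0, 3, 0, 4]
r6 m[φ0→N] = [2, 7, 4, 7]
r6 m[φ1→A] = [6, 4, 7, 5]
r6 m[φ1→Q] = [1, 2, 1, 5]
r6 m[φ2→D] = [2, 5, 6, 3]
r6 m[φ2→Q] = [1, 2, 1, 0]
r6 m[φ3→D] = [2, 1, 0, 6]
r6 m[φ3→J] = [6, 6, 4, 7]
r6 m[φ4→R] = [3, 2, 1, 1]
r6 m[φ4→N] = [4, 0, 0, 0]
r6 m[φ5→Q] = [8, 2, 4, 9]
r6 m[A→φ0] = [6, 4, 7, 5]
r6 m[A→φ1] = [0, 3, 0, 4]
r6 m[R→φ4] = [0, 0, 0, 0]
r6 m[D→φ2] = [2, 1, 0, 6]
r6 m[D→φ3] = [2, 5, 6, 3]
r6 m[Q→φ1] = [9, 4, 5, 9]
r6 m[Q→φ2] = [9, 4, 5, 14]
r6 m[Q→φ5] = [2, 4, 2, 5]
r6 m[N→φ0] = [4, 0, 0, 0]
r6 m[N→φ4] = [2, 7, 4, 7]
r6 m[J→φ3] = [0, 0, 0, 0]
r7 m[φ0→A] = [0, 3, 0, 4]
r7 m[φ0→N] = [4, 7, 6, 8]
r7 m[φ1→A] = [6, 4, 7, 5]
r7 m[φ1→Q] = [1, 2, 1, 5]
r7 m[φ2→D] = [4, 6, 6, 5]
r7 m[φ2→Q] = [1, 2, 1, 0]
r7 m[φ3→D] = [2, 1, 0, 6]
r7 m[φ3→J] = [6, 6, 4, 7]
r7 m[φ4→R] = [6, 7, 6, 4]
r7 m[φ4→N] = [4, 0, 0, 0]
r7 m[φ5→Q] = [8, 2, 4, 9]
r7 m[A→φ0] = [6, 4, 7, 5]
r7 m[A→φ1] = [0, 3, 0, 4]
r7 m[R→φ4] = [0, 0, 0, 0]
r7 m[D→φ2] = [2, 1, 0, 6]
r7 m[D→φ3] = [2, 5, 6, 3]
r7 m[Q→φ1] = [9, 4, 5, 9]
r7 m[Q→φ2] = [9, 4, 5, 14]
r7 m[Q→φ5] = [2, 4, 2, 5]
r7 m[N→φ0] = [4, 0, 0, 0]
r7 m[N→φ4] = [2, 7, 4, 7]
r7 m[J→φ3] = [0, 0, 0, 0]
r8 m[φ0→A] = [0, 3, 0, 4]
r8 m[φ0→N] = [4, 7, 6, 8]
r8 m[φ1→A] = [6, 4, 7, 5]
r8 m[φ1→Q] = [1, 2, 1, 5]
r8 m[φ2→D] = [4, 6, 6, 5]
r8 m[φ2→Q] = [1, 2, 1, 0]
r8 m[φ3→D] = [2, 1, 0, 6]
r8 m[φ3→J] = [6, 6, 4, 7]
r8 m[φ4→R] = [6, 7, 6, 4]
r8 m[φ4→N] = [4, 0, 0, 0]
r8 m[φ5→Q] = [8, 2, 4, 9]
r8 m[A→φ0] = [6, 4, 7, 5]
r8 m[A→φ1] = [0, 3, 0, 4]
r8 m[R→φ4] = [0, 0, 0, 0]
r8 m[D→φ2] = [2, 1, 0, 6]
r8 m[D→φ3] = [4, 6, 6, 5]
r8 m[Q→φ1] = [9, 4, 5, 9]
r8 m[Q→φ2] = [9, 4, 5, 14]
r8 m[Q→φ5] = [2, 4, 2, 5]
r8 m[N→φ0] = [4, 0, 0, 0]
r8 m[N→φ4] = [4, 7, 6, 8]
r8 m[J→φ3] = [0, 0, 0, 0]
r9 m[φ0→A] = [0, 3, 0, 4]
r9 m[φ0→N] = [4, 7, 6, 8]
r9 m[φ1→A] = [6, 4, 7, 5]
r9 m[φ1→Q] = [1, 2, 1, 5]
r9 m[φ2→D] = [4, 6, 6, 5]
r9 m[φ2→Q] = [1, 2, 1, 0]
r9 m[φ3→D] = [2, 1, 0, 6]
r9 m[φ3→J] = [8, 8, 6, 9]
r9 m[φ4→R] = [8, 8, 7, 6]
r9 m[φ4→N] = [4, 0, 0, 0]
r9 m[φ5→Q] = [8, 2, 4, 9]
r9 m[A→φ0] = [6, 4, 7, 5]
r9 m[A→φ1] = [0, 3, 0, 4]
r9 m[R→φ4] = [0, 0, 0, 0]
r9 m[D→φ2] = [2, 1, 0, 6]
r9 m[D→φ3] = [4, 6, 6, 5]
r9 m[Q→φ1] = [9, 4, 5, 9]
r9 m[Q→φ2] = [9, 4, 5, 14]
r9 m[Q→φ5] = [2, 4, 2, 5]
r9 m[N→φ0] = [4, 0, 0, 0]
r9 m[N→φ4] = [4, 7, 6, 8]
r9 m[J→φ3] = [0, 0, 0, 0]
r10 m[φ0→A] = [0, 3, 0, 4]
r10 m[φ0→N] = [4, 7, 6, 8]
r10 m[φ1→A] = [6, 4, 7, 5]
r10 m[φ1→Q] = [1, 2, 1, 5]
r10 m[φ2→D] = [4, 6, 6, 5]
r10 m[φ2→Q] = [1, 2, 1, 0]
r10 m[φ3→D] = [2, 1, 0, 6]
r10 m[φ3→J] = [8, 8, 6, 9]
r10 m[φ4→R] = [8, 8, 7, 6]
r10 m[φ4→N] = [4, 0, 0, 0]
r10 m[φ5→Q] = [8, 2, 4, 9]
r10 m[A→φ0] = [6, 4, 7, 5]
r10 m[A→φ1] = [0, 3, 0, 4]
r10 m[R→φ4] = [0, 0, 0, 0]
r10 m[D→φ2] = [2, 1, 0, 6]
r10 m[D→φ3] = [4, 6, 6, 5]
r10 m[Q→φ1] = [9, 4, 5, 9]
r10 m[Q→φ2] = [9, 4, 5, 14]
r10 m[Q→φ5] = [2, 4, 2, 5]
r10 m[N→φ0] = [4, 0, 0, 0]
r10 m[N→φ4] = [4, 7, 6, 8]
r10 m[J→φ3] = [0, 0, 0, 0]
fixed point reached at round 10
traceback from A: (A=0, R=3, D=0, Q=1, N=2, J=2), score=6

assignment: (A=0, R=3, D=0, Q=1, N=2, J=2); score = 6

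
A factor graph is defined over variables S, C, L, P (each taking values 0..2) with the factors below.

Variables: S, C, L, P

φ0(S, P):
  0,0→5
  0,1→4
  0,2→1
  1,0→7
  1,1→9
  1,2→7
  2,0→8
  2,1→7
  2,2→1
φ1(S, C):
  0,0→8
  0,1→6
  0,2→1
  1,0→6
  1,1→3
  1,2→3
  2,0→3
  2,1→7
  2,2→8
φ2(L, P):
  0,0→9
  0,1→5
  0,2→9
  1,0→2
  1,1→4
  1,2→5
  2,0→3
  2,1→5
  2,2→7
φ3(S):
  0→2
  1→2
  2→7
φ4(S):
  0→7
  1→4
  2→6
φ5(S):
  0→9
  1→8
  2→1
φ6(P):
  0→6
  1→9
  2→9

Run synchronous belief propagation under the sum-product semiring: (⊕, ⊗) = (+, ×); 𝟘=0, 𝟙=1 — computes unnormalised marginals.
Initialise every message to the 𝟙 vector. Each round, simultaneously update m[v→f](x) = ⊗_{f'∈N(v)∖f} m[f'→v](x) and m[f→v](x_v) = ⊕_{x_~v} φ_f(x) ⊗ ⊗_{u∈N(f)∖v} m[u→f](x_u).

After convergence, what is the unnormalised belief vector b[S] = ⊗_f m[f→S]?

b[S] = [2103570, 2338560, 1317708]

init: all messages = 𝟙 over 3 values
r1 m[φ0→S] = [10, 23, 16]
r1 m[φ0→P] = [20, 20, 9]
r1 m[φ1→S] = [15, 12, 18]
r1 m[φ1→C] = [17, 16, 12]
r1 m[φ2→L] = [23, 11, 15]
r1 m[φ2→P] = [14, 14, 21]
r1 m[φ3→S] = [2, 2, 7]
r1 m[φ4→S] = [7, 4, 6]
r1 m[φ5→S] = [9, 8, 1]
r1 m[φ6→P] = [6, 9, 9]
r1 m[S→φ0] = [1, 1, 1]
r1 m[S→φ1] = [1, 1, 1]
r1 m[S→φ3] = [1, 1, 1]
r1 m[S→φ4] = [1, 1, 1]
r1 m[S→φ5] = [1, 1, 1]
r1 m[C→φ1] = [1, 1, 1]
r1 m[L→φ2] = [1, 1, 1]
r1 m[P→φ0] = [1, 1, 1]
r1 m[P→φ2] = [1, 1, 1]
r1 m[P→φ6] = [1, 1, 1]
r2 m[φ0→S] = [10, 23, 16]
r2 m[φ0→P] = [20, 20, 9]
r2 m[φ1→S] = [15, 12, 18]
r2 m[φ1→C] = [17, 16, 12]
r2 m[φ2→L] = [23, 11, 15]
r2 m[φ2→P] = [14, 14, 21]
r2 m[φ3→S] = [2, 2, 7]
r2 m[φ4→S] = [7, 4, 6]
r2 m[φ5→S] = [9, 8, 1]
r2 m[φ6→P] = [6, 9, 9]
r2 m[S→φ0] = [1890, 768, 756]
r2 m[S→φ1] = [1260, 1472, 672]
r2 m[S→φ3] = [9450, 8832, 1728]
r2 m[S→φ4] = [2700, 4416, 2016]
r2 m[S→φ5] = [2100, 2208, 12096]
r2 m[C→φ1] = [1, 1, 1]
r2 m[L→φ2] = [1, 1, 1]
r2 m[P→φ0] = [84, 126, 189]
r2 m[P→φ2] = [120, 180, 81]
r2 m[P→φ6] = [280, 280, 189]
r3 m[φ0→S] = [1113, 3045, 1743]
r3 m[φ0→P] = [20874, 19764, 8022]
r3 m[φ1→S] = [15, 12, 18]
r3 m[φ1→C] = [20928, 16680, 11052]
r3 m[φ2→L] = [2709, 1365, 1827]
r3 m[φ2→P] = [14, 14, 21]
r3 m[φ3→S] = [2, 2, 7]
r3 m[φ4→S] = [7, 4, 6]
r3 m[φ5→S] = [9, 8, 1]
r3 m[φ6→P] = [6, 9, 9]
r3 m[S→φ0] = [1890, 768, 756]
r3 m[S→φ1] = [1260, 1472, 672]
r3 m[S→φ3] = [9450, 8832, 1728]
r3 m[S→φ4] = [2700, 4416, 2016]
r3 m[S→φ5] = [2100, 2208, 12096]
r3 m[C→φ1] = [1, 1, 1]
r3 m[L→φ2] = [1, 1, 1]
r3 m[P→φ0] = [84, 126, 189]
r3 m[P→φ2] = [120, 180, 81]
r3 m[P→φ6] = [280, 280, 189]
r4 m[φ0→S] = [1113, 3045, 1743]
r4 m[φ0→P] = [20874, 19764, 8022]
r4 m[φ1→S] = [15, 12, 18]
r4 m[φ1→C] = [20928, 16680, 11052]
r4 m[φ2→L] = [2709, 1365, 1827]
r4 m[φ2→P] = [14, 14, 21]
r4 m[φ3→S] = [2, 2, 7]
r4 m[φ4→S] = [7, 4, 6]
r4 m[φ5→S] = [9, 8, 1]
r4 m[φ6→P] = [6, 9, 9]
r4 m[S→φ0] = [1890, 768, 756]
r4 m[S→φ1] = [140238, 194880, 73206]
r4 m[S→φ3] = [1051785, 1169280, 188244]
r4 m[S→φ4] = [300510, 584640, 219618]
r4 m[S→φ5] = [233730, 292320, 1317708]
r4 m[C→φ1] = [1, 1, 1]
r4 m[L→φ2] = [1, 1, 1]
r4 m[P→φ0] = [84, 126, 189]
r4 m[P→φ2] = [125244, 177876, 72198]
r4 m[P→φ6] = [292236, 276696, 168462]
r5 m[φ0→S] = [1113, 3045, 1743]
r5 m[φ0→P] = [20874, 19764, 8022]
r5 m[φ1→S] = [15, 12, 18]
r5 m[φ1→C] = [2510802, 1938510, 1310526]
r5 m[φ2→L] = [2666358, 1322982, 1770498]
r5 m[φ2→P] = [14, 14, 21]
r5 m[φ3→S] = [2, 2, 7]
r5 m[φ4→S] = [7, 4, 6]
r5 m[φ5→S] = [9, 8, 1]
r5 m[φ6→P] = [6, 9, 9]
r5 m[S→φ0] = [1890, 768, 756]
r5 m[S→φ1] = [140238, 194880, 73206]
r5 m[S→φ3] = [1051785, 1169280, 188244]
r5 m[S→φ4] = [300510, 584640, 219618]
r5 m[S→φ5] = [233730, 292320, 1317708]
r5 m[C→φ1] = [1, 1, 1]
r5 m[L→φ2] = [1, 1, 1]
r5 m[P→φ0] = [84, 126, 189]
r5 m[P→φ2] = [125244, 177876, 72198]
r5 m[P→φ6] = [292236, 276696, 168462]
r6 m[φ0→S] = [1113, 3045, 1743]
r6 m[φ0→P] = [20874, 19764, 8022]
r6 m[φ1→S] = [15, 12, 18]
r6 m[φ1→C] = [2510802, 1938510, 1310526]
r6 m[φ2→L] = [2666358, 1322982, 1770498]
r6 m[φ2→P] = [14, 14, 21]
r6 m[φ3→S] = [2, 2, 7]
r6 m[φ4→S] = [7, 4, 6]
r6 m[φ5→S] = [9, 8, 1]
r6 m[φ6→P] = [6, 9, 9]
r6 m[S→φ0] = [1890, 768, 756]
r6 m[S→φ1] = [140238, 194880, 73206]
r6 m[S→φ3] = [1051785, 1169280, 188244]
r6 m[S→φ4] = [300510, 584640, 219618]
r6 m[S→φ5] = [233730, 292320, 1317708]
r6 m[C→φ1] = [1, 1, 1]
r6 m[L→φ2] = [1, 1, 1]
r6 m[P→φ0] = [84, 126, 189]
r6 m[P→φ2] = [125244, 177876, 72198]
r6 m[P→φ6] = [292236, 276696, 168462]
fixed point reached at round 6
b[S] = ⊗ incoming = [2103570, 2338560, 1317708]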